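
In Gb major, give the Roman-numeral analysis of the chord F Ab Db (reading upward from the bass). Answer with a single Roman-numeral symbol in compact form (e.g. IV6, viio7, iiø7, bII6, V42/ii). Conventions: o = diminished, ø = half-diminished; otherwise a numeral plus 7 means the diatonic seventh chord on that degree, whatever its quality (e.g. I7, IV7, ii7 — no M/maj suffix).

Stacked in thirds the chord is Db-F-Ab: a major triad on Db.
Db is scale degree 5 in Gb major, and a major triad on that degree is written V.
With F in the bass the chord is in first inversion, so the figured bass is 6.

V6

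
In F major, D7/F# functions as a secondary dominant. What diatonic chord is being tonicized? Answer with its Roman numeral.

ii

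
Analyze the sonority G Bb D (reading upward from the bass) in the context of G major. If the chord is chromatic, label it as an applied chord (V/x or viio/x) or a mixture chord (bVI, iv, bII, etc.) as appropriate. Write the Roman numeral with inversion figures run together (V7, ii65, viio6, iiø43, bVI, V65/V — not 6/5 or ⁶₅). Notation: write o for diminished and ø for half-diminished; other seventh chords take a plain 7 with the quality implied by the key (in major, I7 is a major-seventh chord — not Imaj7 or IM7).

i

The pitches G-Bb-D form a minor triad rooted on G.
G is the first degree of G major. This is the minor tonic, borrowed from the parallel minor.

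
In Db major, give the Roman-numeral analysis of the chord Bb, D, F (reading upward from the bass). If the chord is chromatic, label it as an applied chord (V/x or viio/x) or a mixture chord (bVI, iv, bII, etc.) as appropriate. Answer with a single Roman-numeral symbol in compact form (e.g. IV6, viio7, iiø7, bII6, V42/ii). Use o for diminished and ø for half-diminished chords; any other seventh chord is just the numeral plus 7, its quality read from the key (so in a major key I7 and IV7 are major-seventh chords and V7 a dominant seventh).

V/ii

Stacked in thirds the chord is Bb-D-F: a major triad on Bb.
Bb is not a diatonic chord root with this quality in Db major, but it lies a perfect fifth above Eb (ii), so the chord functions as an applied dominant of ii.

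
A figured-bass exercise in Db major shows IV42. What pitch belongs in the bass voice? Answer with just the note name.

IV in Db major has root Gb; the chord is Gb-Bb-Db-F.
The figure 42 means third inversion — the seventh is in the bass.

F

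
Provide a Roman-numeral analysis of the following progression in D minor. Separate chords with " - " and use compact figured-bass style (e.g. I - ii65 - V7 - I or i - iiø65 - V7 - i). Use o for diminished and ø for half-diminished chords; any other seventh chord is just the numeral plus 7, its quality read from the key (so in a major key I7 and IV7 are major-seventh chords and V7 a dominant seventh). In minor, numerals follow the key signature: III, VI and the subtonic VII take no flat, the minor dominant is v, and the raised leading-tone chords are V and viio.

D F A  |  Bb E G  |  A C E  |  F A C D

i - iio64 - v - i65

D-F-A has root D, degree 1 in D minor, so i.
Bb-E-G has root E, degree 2 in D minor, so iio64.
A-C-E has root A, degree 5 in D minor, so v.
F-A-C-D: minor seventh chord on D = scale degree 1 → i65.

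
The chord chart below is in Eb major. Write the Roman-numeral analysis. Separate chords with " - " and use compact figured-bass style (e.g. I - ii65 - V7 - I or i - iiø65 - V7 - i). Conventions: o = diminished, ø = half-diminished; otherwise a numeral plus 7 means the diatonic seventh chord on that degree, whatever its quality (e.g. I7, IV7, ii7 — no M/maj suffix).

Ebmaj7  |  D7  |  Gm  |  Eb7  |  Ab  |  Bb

Ebmaj7 has root Eb, degree 1 in Eb major, so I7.
D7: a dominant seventh chord on D, the applied dominant of iii → V7/iii.
Gm: minor triad on G = scale degree 3 → iii.
Eb7 is the secondary dominant of IV (dominant seventh chord on Eb): V7/IV.
Ab: major triad on Ab = scale degree 4 → IV.
Bb: major triad on Bb = scale degree 5 → V.

I7 - V7/iii - iii - V7/IV - IV - V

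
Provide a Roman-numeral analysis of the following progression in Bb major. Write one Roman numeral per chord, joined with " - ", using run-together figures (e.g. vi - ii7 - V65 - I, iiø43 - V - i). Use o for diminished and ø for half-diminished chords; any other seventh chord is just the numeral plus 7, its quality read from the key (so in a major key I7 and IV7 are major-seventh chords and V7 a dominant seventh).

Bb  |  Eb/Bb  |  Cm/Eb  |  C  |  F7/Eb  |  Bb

Bb has root Bb, degree 1 in Bb major, so I.
Eb/Bb: root Eb is the subdominant; major triad there is IV64.
Cm/Eb: root C is the supertonic; minor triad there is ii6.
C: a major triad on C, the applied dominant of V → V/V.
F7/Eb has root F, degree 5 in Bb major, so V42.
Bb has root Bb, degree 1 in Bb major, so I.

I - IV64 - ii6 - V/V - V42 - I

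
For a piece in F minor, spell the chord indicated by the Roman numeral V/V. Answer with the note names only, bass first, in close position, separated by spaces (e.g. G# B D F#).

The slash means an applied dominant: we want the dominant of V. In F minor, V is C major, and its dominant is built on G.
Building a major triad on G gives G-B-D.

G B D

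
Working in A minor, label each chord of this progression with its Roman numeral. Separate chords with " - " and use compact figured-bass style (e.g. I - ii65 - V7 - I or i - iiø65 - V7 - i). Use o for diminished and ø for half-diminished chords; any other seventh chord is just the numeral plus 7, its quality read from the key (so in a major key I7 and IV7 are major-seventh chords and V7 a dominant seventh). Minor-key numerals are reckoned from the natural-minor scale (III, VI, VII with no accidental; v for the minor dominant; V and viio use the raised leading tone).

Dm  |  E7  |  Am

Dm: minor triad on D = scale degree 4 → iv.
E7: root E is the dominant; dominant seventh chord there is V7.
Am has root A, degree 1 in A minor, so i.

iv - V7 - i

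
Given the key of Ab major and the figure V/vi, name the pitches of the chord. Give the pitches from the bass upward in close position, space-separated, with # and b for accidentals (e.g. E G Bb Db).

C E G

The slash means an applied dominant: we want the dominant of vi. In Ab major, vi is F minor, and its dominant is built on C.
Building a major triad on C gives C-E-G.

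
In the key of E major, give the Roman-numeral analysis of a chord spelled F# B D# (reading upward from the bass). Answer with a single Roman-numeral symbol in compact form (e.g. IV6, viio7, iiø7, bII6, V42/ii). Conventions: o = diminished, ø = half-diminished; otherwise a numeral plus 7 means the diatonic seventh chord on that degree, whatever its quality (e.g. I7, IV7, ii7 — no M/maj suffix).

The pitches B-D#-F# form a major triad rooted on B.
In E major, B is the dominant; the diatonic major triad there is V.
With F# in the bass the chord is in second inversion, so the figured bass is 64.

V64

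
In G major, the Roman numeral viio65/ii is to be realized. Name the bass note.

The applied chord viio65/ii is rooted on G#: G#-B-D-F.
The figure 65 means first inversion — the third is in the bass.

B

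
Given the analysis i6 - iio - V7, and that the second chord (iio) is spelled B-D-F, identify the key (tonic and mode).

A minor

iio is given as B-D-F — a diminished triad with root B.
iio on B implies B is the supertonic; that puts the tonic at A, and the lowercase numeral fits minor mode.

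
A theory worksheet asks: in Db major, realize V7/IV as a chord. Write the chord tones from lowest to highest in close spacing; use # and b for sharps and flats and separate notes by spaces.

V7/IV is a secondary dominant — the dominant seventh of IV. IV in Db major is Gb, so the applied chord's root is Db, a perfect fifth above.
Building a dominant seventh chord on Db gives Db-F-Ab-Cb.

Db F Ab Cb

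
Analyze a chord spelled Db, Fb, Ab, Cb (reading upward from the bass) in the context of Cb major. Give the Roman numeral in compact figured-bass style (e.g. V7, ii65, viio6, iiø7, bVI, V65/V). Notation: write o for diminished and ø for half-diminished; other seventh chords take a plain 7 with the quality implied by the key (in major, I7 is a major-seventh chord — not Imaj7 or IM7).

ii7

The pitches Db-Fb-Ab-Cb form a minor seventh chord rooted on Db.
In Cb major, Db is the supertonic; the diatonic minor seventh chord there is ii7.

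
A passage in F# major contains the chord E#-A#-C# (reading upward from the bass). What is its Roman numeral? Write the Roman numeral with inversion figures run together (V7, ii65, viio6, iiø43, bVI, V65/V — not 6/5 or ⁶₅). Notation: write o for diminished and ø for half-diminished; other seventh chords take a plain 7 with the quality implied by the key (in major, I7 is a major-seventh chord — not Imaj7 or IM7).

iii64

Stacked in thirds the chord is A#-C#-E#: a minor triad on A#.
In F# major, A# is the mediant; the diatonic minor triad there is iii.
With E# in the bass the chord is in second inversion, so the figured bass is 64.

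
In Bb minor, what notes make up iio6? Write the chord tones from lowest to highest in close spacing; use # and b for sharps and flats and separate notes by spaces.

Eb Gb C

In Bb minor, the second degree is C, and the diatonic chord built there is a diminished triad.
That chord is spelled C-Eb-Gb.
The figured bass 6 indicates first inversion, placing the third (Eb) in the bass: Eb-Gb-C.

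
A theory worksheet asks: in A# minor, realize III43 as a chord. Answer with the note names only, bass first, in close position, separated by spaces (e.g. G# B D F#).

G# B# C# E#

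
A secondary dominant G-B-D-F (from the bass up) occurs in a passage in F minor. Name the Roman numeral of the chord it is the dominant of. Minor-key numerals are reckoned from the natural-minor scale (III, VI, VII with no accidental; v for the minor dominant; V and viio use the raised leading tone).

The chord is a dominant seventh chord on G.
A dominant resolves down a perfect fifth: G → C. In F minor, C is scale degree 5, i.e. V.

V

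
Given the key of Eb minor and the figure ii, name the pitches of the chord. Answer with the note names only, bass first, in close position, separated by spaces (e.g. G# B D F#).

F Ab C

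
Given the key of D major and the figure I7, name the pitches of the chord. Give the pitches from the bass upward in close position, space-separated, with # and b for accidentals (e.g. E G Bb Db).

In D major, scale degree 1 is D, and the diatonic chord built there is a major seventh chord.
Stacking thirds from D gives D-F#-A-C#.

D F# A C#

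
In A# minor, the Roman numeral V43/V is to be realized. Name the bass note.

The applied chord V43/V is rooted on B#: B#-D##-F##-A#.
The figure 43 means second inversion — the fifth is in the bass.

F##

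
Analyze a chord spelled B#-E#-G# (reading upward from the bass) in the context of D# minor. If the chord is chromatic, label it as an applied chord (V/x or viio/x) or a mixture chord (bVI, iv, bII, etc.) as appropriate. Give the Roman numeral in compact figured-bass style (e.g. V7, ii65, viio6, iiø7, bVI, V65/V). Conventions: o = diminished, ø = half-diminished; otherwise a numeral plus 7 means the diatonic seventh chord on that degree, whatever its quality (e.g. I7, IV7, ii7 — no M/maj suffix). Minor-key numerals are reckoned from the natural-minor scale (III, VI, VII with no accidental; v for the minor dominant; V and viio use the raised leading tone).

ii64

The pitches E#-G#-B# form a minor triad rooted on E#.
E# is the second degree of D# minor. This is the minor supertonic, borrowed from the parallel major (the Dorian ii).
With B# in the bass the chord is in second inversion, so the figured bass is 64.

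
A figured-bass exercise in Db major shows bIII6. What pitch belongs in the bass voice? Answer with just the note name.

Ab

bIII in Db major has root Fb; the chord is Fb-Ab-Cb.
The figure 6 means first inversion — the third is in the bass.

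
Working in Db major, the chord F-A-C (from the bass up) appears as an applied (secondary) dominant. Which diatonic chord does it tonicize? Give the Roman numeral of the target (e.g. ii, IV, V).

vi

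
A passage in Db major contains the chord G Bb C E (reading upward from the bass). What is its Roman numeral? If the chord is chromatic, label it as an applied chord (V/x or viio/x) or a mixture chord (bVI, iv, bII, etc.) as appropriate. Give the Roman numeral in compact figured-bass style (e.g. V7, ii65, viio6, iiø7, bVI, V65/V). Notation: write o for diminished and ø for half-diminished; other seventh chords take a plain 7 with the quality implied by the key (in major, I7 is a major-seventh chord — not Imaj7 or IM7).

Stacked in thirds the chord is C-E-G-Bb: a dominant seventh chord on C.
C is not a diatonic chord root with this quality in Db major, but it lies a perfect fifth above F (iii), so the chord functions as an applied dominant of iii.
With G in the bass the chord is in second inversion, so the figured bass is 43.

V43/iii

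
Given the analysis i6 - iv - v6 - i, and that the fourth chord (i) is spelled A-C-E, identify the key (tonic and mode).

i is given as A-C-E — a minor triad with root A.
If A is scale degree 1 and the mode makes that degree carry a minor triad, the tonic is A and the mode is minor.

A minor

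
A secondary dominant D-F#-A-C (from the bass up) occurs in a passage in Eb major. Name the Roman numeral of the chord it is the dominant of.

The chord is a dominant seventh chord on D.
A dominant resolves down a perfect fifth: D → G. In Eb major, G is scale degree 3, i.e. iii.

iii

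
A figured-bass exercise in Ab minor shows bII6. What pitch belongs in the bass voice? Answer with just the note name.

Db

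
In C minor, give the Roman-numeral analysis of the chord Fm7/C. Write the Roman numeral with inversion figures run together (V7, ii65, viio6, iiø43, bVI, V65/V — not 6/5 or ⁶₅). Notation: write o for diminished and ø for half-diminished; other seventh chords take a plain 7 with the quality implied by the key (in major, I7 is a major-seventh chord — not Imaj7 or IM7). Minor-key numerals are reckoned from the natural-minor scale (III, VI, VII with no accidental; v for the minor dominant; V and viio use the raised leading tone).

iv43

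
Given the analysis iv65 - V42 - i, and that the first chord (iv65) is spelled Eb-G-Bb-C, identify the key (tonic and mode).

G minor

iv65 is given as Eb-G-Bb-C — a minor seventh chord with root C.
Counting down 3 scale steps from C places the tonic on G; a minor seventh chord on degree 4 is diatonic only in minor.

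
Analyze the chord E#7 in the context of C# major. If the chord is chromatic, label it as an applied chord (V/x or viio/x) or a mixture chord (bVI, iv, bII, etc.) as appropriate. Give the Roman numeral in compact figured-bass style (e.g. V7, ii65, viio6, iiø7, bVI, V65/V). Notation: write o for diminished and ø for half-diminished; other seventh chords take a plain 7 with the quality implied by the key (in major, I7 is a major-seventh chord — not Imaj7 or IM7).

Stacked in thirds the chord is E#-G##-B#-D#: a dominant seventh chord on E#.
E# is not a diatonic chord root with this quality in C# major, but it lies a perfect fifth above A# (vi), so the chord functions as an applied dominant of vi.

V7/vi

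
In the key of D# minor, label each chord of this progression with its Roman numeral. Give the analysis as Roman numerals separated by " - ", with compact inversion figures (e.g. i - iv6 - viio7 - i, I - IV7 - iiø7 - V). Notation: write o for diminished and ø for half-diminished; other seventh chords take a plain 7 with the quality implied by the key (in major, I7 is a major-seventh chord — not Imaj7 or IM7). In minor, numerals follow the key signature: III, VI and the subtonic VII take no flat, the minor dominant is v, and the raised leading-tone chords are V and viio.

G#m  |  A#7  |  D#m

iv - V7 - i

G#m: minor triad on G# = scale degree 4 → iv.
A#7: dominant seventh chord on A# = scale degree 5 → V7.
D#m has root D#, degree 1 in D# minor, so i.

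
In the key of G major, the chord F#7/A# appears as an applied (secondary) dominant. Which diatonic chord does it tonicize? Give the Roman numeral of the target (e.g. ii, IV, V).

The chord is a dominant seventh chord on F#.
A dominant resolves down a perfect fifth: F# → B. In G major, B is scale degree 3, i.e. iii.

iii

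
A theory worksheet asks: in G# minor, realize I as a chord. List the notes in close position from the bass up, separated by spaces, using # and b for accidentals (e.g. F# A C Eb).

G# B# D#

I is the major tonic (Picardy third), borrowed from the parallel major. In G# minor that root is G#.
So the chord is G#-B#-D#, a major triad.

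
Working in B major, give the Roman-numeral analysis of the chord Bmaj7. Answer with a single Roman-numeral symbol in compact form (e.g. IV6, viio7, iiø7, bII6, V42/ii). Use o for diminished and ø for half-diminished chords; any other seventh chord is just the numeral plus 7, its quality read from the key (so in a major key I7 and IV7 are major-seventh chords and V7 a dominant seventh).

I7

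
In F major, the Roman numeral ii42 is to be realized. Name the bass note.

F

ii in F major has root G; the chord is G-Bb-D-F.
The figure 42 means third inversion — the seventh is in the bass.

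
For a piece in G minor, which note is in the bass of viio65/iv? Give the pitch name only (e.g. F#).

The applied chord viio65/iv is rooted on B: B-D-F-Ab.
The figure 65 means first inversion — the third is in the bass.

D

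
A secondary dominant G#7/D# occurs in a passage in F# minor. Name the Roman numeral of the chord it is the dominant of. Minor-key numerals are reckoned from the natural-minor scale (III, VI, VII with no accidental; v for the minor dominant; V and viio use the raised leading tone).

The chord is a dominant seventh chord on G#.
A dominant resolves down a perfect fifth: G# → C#. In F# minor, C# is scale degree 5, i.e. V.

V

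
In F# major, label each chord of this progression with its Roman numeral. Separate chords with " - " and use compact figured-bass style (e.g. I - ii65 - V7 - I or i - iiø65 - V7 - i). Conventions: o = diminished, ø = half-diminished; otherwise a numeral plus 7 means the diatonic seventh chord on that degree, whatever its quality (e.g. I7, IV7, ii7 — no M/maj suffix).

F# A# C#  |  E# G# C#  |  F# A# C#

I - V6 - I

F#-A#-C#: major triad on F# = scale degree 1 → I.
E#-G#-C#: root C# is the dominant; major triad there is V6.
F#-A#-C# has root F#, degree 1 in F# major, so I.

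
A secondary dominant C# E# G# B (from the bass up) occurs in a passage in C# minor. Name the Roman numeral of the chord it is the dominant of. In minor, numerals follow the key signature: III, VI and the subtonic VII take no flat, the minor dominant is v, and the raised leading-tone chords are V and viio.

The chord is a dominant seventh chord on C#.
A dominant resolves down a perfect fifth: C# → F#. In C# minor, F# is scale degree 4, i.e. iv.

iv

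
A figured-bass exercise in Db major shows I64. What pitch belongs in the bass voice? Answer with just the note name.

I in Db major has root Db; the chord is Db-F-Ab.
The figure 64 means second inversion — the fifth is in the bass.

Ab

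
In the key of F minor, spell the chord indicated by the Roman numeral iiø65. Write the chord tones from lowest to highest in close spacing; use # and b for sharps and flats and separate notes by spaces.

Bb Db F G

In F minor, the second degree is G, and the diatonic chord built there is a half-diminished seventh chord.
Stacking thirds from G gives G-Bb-Db-F.
With the 65 figure the chord is in first inversion; from the bass Bb upward in close position it reads Bb-Db-F-G.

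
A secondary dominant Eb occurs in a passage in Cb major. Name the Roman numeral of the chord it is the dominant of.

vi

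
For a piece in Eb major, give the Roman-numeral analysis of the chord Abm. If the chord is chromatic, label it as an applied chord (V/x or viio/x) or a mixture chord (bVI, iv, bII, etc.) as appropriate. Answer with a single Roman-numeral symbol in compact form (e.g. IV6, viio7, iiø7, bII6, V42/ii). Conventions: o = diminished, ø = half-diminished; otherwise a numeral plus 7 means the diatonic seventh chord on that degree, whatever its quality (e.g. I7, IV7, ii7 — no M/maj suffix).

Stacked in thirds the chord is Ab-Cb-Eb: a minor triad on Ab.
Ab is the fourth degree of Eb major. This is the minor subdominant, borrowed from the parallel minor.

iv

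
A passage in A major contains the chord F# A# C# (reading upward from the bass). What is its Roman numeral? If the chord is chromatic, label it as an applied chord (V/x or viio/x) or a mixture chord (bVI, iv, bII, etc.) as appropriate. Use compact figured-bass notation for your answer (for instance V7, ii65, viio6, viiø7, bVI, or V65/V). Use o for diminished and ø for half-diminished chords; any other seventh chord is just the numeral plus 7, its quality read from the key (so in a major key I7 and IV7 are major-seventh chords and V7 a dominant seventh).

V/ii

The pitches F#-A#-C# form a major triad rooted on F#.
F# is not a diatonic chord root with this quality in A major, but it lies a perfect fifth above B (ii), so the chord functions as an applied dominant of ii.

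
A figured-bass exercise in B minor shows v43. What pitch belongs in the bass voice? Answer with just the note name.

v in B minor has root F#; the chord is F#-A-C#-E.
The figure 43 means second inversion — the fifth is in the bass.

C#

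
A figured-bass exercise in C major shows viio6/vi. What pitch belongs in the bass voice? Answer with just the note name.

B

The applied chord viio6/vi is rooted on G#: G#-B-D.
The figure 6 means first inversion — the third is in the bass.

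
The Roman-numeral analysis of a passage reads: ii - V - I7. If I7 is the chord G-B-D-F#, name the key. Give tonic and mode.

I7 is given as G-B-D-F# — a major seventh chord with root G.
If G is scale degree 1 and the mode makes that degree carry a major seventh chord, the tonic is G and the mode is major.

G major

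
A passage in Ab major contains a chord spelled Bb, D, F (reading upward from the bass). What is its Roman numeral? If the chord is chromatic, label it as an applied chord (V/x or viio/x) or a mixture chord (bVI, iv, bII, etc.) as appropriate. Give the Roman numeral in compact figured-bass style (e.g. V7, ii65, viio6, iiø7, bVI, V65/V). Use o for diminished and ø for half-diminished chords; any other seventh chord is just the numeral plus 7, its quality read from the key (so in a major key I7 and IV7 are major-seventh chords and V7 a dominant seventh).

The pitches Bb-D-F form a major triad rooted on Bb.
Bb is not a diatonic chord root with this quality in Ab major, but it lies a perfect fifth above Eb (V), so the chord functions as an applied dominant of V.

V/V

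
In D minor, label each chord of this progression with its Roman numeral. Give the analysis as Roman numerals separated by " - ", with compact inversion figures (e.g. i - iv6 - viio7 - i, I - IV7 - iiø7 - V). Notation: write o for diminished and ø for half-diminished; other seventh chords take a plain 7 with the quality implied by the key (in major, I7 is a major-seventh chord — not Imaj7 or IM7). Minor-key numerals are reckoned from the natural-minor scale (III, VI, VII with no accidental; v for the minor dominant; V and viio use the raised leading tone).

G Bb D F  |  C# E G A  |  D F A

iv7 - V65 - i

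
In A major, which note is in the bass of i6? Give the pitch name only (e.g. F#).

C

i in A major has root A; the chord is A-C-E.
The figure 6 means first inversion — the third is in the bass.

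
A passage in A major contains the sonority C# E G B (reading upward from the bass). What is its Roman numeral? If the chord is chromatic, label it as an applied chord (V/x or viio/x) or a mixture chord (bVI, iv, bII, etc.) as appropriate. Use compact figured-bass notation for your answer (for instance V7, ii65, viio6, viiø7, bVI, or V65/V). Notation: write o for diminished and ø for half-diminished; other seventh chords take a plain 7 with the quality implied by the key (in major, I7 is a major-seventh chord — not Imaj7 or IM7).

The pitches C#-E-G-B form a half-diminished seventh chord rooted on C#.
C# sits a half step below D (IV in A major); a diminished chord there is the applied leading-tone chord of IV.

viiø7/IV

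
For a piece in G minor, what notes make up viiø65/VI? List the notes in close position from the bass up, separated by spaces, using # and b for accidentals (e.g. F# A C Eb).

viiø65/VI is a secondary leading-tone chord. The target VI is Eb in G minor; the applied chord is rooted a semitone below, on D.
Building a half-diminished seventh chord on D gives D-F-Ab-C.
With the 65 figure the chord is in first inversion; from the bass F upward in close position it reads F-Ab-C-D.

F Ab C D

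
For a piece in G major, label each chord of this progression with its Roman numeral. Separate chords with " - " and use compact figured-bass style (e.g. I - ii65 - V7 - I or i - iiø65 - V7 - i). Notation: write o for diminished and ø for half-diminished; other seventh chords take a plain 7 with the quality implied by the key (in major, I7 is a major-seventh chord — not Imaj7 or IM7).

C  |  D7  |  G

C has root C, degree 4 in G major, so IV.
D7: dominant seventh chord on D = scale degree 5 → V7.
G has root G, degree 1 in G major, so I.

IV - V7 - I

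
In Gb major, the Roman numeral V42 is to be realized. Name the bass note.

Cb

V in Gb major has root Db; the chord is Db-F-Ab-Cb.
The figure 42 means third inversion — the seventh is in the bass.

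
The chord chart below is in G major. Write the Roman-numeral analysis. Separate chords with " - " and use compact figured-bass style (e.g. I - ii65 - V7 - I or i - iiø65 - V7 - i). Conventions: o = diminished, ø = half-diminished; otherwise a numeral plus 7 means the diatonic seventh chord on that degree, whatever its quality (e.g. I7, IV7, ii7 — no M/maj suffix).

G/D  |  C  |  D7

I64 - IV - V7

G/D: major triad on G = scale degree 1 → I64.
C: root C is the subdominant; major triad there is IV.
D7 has root D, degree 5 in G major, so V7.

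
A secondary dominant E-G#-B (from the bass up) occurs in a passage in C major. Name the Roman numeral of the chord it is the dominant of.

The chord is a major triad on E.
A dominant resolves down a perfect fifth: E → A. In C major, A is scale degree 6, i.e. vi.

vi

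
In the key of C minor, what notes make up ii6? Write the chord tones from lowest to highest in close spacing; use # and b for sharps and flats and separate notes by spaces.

ii6 is the minor supertonic, borrowed from the parallel major (the Dorian ii). In C minor that root is D.
So the chord is D-F-A, a minor triad.
With the 6 figure the chord is in first inversion; from the bass F upward in close position it reads F-A-D.

F A D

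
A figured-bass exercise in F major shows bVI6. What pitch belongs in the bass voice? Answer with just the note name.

F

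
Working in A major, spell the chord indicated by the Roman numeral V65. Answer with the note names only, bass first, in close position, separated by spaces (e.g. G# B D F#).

G# B D E

In A major, the fifth degree is E, and the diatonic chord built there is a dominant seventh chord.
That chord is spelled E-G#-B-D.
The figured bass 65 indicates first inversion, placing the third (G#) in the bass: G#-B-D-E.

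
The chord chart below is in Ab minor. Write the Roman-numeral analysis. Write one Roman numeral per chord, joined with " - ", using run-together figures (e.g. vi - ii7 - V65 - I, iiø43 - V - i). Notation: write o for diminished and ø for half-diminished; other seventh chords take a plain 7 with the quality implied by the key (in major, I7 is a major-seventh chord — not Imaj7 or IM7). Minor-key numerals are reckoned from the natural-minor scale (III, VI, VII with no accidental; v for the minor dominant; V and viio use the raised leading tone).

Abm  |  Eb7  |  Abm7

Abm: root Ab is the tonic; minor triad there is i.
Eb7: dominant seventh chord on Eb = scale degree 5 → V7.
Abm7 has root Ab, degree 1 in Ab minor, so i7.

i - V7 - i7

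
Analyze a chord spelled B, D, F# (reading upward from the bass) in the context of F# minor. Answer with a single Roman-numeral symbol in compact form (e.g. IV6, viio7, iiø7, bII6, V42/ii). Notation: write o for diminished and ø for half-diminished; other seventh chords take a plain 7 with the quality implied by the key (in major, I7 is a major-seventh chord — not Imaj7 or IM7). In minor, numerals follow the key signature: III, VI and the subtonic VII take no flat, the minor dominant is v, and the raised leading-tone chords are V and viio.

Stacked in thirds the chord is B-D-F#: a minor triad on B.
B is scale degree 4 in F# minor, and a minor triad on that degree is written iv.

iv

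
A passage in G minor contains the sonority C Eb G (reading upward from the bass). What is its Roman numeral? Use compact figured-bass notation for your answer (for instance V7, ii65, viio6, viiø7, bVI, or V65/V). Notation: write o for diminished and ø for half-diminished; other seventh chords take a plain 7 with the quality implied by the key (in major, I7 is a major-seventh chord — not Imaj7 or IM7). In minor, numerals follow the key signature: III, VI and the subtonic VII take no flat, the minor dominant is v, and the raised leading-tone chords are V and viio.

Stacked in thirds the chord is C-Eb-G: a minor triad on C.
C is scale degree 4 in G minor, and a minor triad on that degree is written iv.

iv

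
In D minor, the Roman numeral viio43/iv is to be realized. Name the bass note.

C

The applied chord viio43/iv is rooted on F#: F#-A-C-Eb.
The figure 43 means second inversion — the fifth is in the bass.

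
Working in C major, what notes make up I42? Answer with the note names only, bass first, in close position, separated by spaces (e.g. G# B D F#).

B C E G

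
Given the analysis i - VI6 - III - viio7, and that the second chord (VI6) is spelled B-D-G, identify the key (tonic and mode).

The anchor chord is a major triad on G, labeled VI6.
Counting down 5 scale steps from G places the tonic on B; a major triad on degree 6 is diatonic only in minor.

B minor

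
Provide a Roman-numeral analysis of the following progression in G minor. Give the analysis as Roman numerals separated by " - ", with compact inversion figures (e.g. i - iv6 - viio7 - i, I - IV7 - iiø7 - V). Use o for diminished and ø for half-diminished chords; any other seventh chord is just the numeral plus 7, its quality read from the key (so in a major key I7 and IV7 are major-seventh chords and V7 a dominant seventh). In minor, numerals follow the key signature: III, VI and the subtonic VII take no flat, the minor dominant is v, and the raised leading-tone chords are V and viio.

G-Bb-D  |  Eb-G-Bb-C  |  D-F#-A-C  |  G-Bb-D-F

G-Bb-D: root G is the tonic; minor triad there is i.
Eb-G-Bb-C: minor seventh chord on C = scale degree 4 → iv65.
D-F#-A-C has root D, degree 5 in G minor, so V7.
G-Bb-D-F: minor seventh chord on G = scale degree 1 → i7.

i - iv65 - V7 - i7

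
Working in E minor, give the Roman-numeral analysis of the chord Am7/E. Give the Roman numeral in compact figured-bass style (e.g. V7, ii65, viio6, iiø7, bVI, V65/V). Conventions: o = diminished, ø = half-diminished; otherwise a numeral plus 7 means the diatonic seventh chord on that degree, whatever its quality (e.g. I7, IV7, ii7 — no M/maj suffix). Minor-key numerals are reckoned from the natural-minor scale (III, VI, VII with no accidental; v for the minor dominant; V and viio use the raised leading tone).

iv43

The pitches A-C-E-G form a minor seventh chord rooted on A.
In E minor, A is the subdominant; the diatonic minor seventh chord there is iv7.
With E in the bass the chord is in second inversion, so the figured bass is 43.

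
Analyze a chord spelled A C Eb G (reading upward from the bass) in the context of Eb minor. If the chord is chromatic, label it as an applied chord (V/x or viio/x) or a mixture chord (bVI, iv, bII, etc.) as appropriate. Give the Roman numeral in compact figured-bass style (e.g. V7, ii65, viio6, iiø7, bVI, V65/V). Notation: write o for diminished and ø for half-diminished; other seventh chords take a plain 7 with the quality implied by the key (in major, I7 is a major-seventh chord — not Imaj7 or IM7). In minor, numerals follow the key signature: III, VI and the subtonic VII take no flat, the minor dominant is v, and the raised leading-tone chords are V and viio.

viiø7/V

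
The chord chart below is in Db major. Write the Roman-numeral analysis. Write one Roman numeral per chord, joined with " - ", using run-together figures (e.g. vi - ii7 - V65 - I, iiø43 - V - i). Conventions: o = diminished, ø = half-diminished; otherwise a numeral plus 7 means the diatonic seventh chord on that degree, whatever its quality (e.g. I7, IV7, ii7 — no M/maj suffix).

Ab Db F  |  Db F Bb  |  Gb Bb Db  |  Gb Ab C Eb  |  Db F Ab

I64 - vi6 - IV - V42 - I

Ab-Db-F: major triad on Db = scale degree 1 → I64.
Db-F-Bb has root Bb, degree 6 in Db major, so vi6.
Gb-Bb-Db: major triad on Gb = scale degree 4 → IV.
Gb-Ab-C-Eb: root Ab is the dominant; dominant seventh chord there is V42.
Db-F-Ab: root Db is the tonic; major triad there is I.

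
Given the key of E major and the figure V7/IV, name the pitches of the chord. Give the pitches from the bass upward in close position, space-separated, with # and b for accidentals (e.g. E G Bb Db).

E G# B D

The slash means an applied dominant: we want the dominant of IV. In E major, IV is A major, and its dominant is built on E.
Building a dominant seventh chord on E gives E-G#-B-D.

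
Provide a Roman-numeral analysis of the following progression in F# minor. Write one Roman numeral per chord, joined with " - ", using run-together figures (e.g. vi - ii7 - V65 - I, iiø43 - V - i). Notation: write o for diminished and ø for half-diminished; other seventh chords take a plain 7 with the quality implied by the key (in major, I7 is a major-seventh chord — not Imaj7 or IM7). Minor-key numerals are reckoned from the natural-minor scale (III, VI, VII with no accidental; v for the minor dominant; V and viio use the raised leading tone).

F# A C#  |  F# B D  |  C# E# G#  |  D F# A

F#-A-C#: root F# is the tonic; minor triad there is i.
F#-B-D: root B is the subdominant; minor triad there is iv64.
C#-E#-G#: major triad on C# = scale degree 5 → V.
D-F#-A: root D is the submediant; major triad there is VI.

i - iv64 - V - VI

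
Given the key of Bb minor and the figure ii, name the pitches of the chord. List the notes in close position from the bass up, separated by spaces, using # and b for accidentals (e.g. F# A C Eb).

C Eb G

ii is the minor supertonic, borrowed from the parallel major (the Dorian ii). In Bb minor that root is C.
So the chord is C-Eb-G, a minor triad.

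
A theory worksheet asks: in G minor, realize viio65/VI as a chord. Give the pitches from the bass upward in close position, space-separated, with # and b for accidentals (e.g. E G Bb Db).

viio65/VI is a secondary leading-tone chord. The target VI is Eb in G minor; the applied chord is rooted a semitone below, on D.
Building a fully diminished seventh chord on D gives D-F-Ab-Cb.
The figured bass 65 indicates first inversion, placing the third (F) in the bass: F-Ab-Cb-D.

F Ab Cb D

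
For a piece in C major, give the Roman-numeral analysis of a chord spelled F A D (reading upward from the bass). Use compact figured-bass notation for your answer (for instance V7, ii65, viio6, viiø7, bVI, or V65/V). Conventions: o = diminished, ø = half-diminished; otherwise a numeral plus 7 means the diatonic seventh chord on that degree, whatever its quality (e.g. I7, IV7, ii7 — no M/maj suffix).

ii6

Stacked in thirds the chord is D-F-A: a minor triad on D.
In C major, D is the supertonic; the diatonic minor triad there is ii.
With F in the bass the chord is in first inversion, so the figured bass is 6.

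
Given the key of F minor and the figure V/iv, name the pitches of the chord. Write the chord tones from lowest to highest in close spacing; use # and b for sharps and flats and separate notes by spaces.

The slash means an applied dominant: we want the dominant of iv. In F minor, iv is Bb minor, and its dominant is built on F.
Building a major triad on F gives F-A-C.

F A C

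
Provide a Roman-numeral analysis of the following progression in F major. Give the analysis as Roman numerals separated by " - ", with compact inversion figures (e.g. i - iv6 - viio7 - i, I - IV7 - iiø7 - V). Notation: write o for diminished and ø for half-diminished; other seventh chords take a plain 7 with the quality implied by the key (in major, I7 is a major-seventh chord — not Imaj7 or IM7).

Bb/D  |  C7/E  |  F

IV6 - V65 - I

Bb/D has root Bb, degree 4 in F major, so IV6.
C7/E has root C, degree 5 in F major, so V65.
F has root F, degree 1 in F major, so I.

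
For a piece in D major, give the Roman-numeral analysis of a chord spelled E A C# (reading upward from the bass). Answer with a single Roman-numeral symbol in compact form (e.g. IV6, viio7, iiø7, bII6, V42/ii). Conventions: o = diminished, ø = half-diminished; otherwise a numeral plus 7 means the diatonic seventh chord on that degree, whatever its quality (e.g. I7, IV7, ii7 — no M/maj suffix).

V64

Stacked in thirds the chord is A-C#-E: a major triad on A.
A is scale degree 5 in D major, and a major triad on that degree is written V.
With E in the bass the chord is in second inversion, so the figured bass is 64.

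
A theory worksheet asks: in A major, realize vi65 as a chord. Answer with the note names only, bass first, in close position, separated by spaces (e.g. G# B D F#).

A C# E F#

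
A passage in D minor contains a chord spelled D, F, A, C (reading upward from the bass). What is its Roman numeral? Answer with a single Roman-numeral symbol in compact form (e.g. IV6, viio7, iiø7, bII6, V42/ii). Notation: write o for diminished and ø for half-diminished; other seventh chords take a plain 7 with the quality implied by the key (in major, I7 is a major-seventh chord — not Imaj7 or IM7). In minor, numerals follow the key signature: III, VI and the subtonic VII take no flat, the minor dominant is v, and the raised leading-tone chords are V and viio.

i7

The pitches D-F-A-C form a minor seventh chord rooted on D.
In D minor, D is the tonic; the diatonic minor seventh chord there is i7.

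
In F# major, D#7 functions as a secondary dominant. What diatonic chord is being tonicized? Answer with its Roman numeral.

ii

The chord is a dominant seventh chord on D#.
A dominant resolves down a perfect fifth: D# → G#. In F# major, G# is scale degree 2, i.e. ii.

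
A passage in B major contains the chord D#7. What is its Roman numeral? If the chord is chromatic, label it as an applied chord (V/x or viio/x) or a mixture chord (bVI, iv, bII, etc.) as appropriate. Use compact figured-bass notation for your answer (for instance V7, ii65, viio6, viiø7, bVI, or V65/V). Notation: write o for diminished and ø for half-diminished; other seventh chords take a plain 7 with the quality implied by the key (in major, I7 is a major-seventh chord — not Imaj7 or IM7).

V7/vi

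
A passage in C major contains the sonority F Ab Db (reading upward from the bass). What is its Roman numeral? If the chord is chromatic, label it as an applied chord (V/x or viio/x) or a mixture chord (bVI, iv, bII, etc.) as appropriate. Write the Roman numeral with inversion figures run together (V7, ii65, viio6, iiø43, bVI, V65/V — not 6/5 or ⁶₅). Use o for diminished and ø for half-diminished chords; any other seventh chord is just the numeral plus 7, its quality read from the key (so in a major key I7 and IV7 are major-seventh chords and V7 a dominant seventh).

Stacked in thirds the chord is Db-F-Ab: a major triad on Db.
Db is the lowered second degree of C major (diatonic 2 would be D). This is the Neapolitan sixth — a major triad on the lowered second degree, here in its customary first inversion.
With F in the bass the chord is in first inversion, so the figured bass is 6.

bII6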